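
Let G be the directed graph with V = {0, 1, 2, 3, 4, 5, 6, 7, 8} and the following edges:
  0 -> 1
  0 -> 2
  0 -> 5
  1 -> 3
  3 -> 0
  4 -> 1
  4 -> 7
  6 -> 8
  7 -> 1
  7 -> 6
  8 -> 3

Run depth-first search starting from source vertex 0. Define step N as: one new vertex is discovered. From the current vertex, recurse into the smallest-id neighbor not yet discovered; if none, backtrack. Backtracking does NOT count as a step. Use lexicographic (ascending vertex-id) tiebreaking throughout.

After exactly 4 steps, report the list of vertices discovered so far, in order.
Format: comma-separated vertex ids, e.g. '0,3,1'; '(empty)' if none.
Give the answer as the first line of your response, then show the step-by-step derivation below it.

0,1,3,2

step 1: discover 0; path=0; order=0
step 2: discover 1; path=0>1; order=0,1
step 3: discover 3; path=0>1>3; order=0,1,3
step 4: discover 2; path=0>2; order=0,1,3,2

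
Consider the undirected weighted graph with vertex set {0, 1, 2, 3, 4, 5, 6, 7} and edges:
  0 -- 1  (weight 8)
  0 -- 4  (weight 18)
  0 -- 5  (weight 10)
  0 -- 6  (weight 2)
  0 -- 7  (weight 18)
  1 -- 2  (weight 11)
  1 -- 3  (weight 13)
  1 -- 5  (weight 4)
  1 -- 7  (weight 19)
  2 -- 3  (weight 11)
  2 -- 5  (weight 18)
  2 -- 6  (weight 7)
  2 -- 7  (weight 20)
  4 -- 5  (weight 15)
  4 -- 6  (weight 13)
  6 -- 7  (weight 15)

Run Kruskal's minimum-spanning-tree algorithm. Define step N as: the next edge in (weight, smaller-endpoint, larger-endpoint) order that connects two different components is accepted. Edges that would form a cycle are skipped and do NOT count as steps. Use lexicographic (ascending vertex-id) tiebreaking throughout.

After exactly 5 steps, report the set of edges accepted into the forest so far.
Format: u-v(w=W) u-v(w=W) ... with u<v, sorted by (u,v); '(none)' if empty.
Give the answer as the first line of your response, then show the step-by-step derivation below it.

0-1(w=8) 0-6(w=2) 1-5(w=4) 2-3(w=11) 2-6(w=7)

step 1: add edge 0-6 (w=2); MST = {0-6(w=2)}
step 2: add edge 1-5 (w=4); MST = {0-6(w=2) 1-5(w=4)}
step 3: add edge 2-6 (w=7); MST = {0-6(w=2) 1-5(w=4) 2-6(w=7)}
step 4: add edge 0-1 (w=8); MST = {0-1(w=8) 0-6(w=2) 1-5(w=4) 2-6(w=7)}
step 5: add edge 2-3 (w=11); MST = {0-1(w=8) 0-6(w=2) 1-5(w=4) 2-3(w=11) 2-6(w=7)}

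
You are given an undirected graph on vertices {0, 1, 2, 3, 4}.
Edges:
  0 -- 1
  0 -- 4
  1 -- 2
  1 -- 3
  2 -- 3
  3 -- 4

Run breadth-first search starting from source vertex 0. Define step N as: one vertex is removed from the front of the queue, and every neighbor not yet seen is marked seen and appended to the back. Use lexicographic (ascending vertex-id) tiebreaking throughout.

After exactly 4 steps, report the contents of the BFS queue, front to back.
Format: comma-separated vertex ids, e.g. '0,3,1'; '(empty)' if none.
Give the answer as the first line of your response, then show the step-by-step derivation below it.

3

step 1: dequeue 0; queue=[1,4]; order=0
step 2: dequeue 1; queue=[4,2,3]; order=0,1
step 3: dequeue 4; queue=[2,3]; order=0,1,4
step 4: dequeue 2; queue=[3]; order=0,1,4,2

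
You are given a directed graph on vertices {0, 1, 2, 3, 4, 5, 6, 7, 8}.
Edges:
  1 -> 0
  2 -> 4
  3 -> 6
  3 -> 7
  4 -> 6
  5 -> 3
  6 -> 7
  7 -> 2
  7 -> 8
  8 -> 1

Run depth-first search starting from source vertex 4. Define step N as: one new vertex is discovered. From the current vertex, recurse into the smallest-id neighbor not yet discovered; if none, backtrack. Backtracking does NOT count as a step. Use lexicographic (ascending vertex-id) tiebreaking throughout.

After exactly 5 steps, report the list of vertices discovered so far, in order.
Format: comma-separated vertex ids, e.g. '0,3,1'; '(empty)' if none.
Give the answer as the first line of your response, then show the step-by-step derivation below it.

4,6,7,2,8

step 1: discover 4; path=4; order=4
step 2: discover 6; path=4>6; order=4,6
step 3: discover 7; path=4>6>7; order=4,6,7
step 4: discover 2; path=4>6>7>2; order=4,6,7,2
step 5: discover 8; path=4>6>7>8; order=4,6,7,2,8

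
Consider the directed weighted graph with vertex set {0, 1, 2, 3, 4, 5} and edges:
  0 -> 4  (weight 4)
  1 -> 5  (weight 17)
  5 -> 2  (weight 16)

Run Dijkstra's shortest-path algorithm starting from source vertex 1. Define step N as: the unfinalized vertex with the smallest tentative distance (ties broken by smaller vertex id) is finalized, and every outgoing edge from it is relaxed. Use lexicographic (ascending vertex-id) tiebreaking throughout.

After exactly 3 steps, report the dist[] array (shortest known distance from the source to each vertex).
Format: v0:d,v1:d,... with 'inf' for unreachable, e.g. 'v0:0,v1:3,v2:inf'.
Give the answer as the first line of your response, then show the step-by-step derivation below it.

v0:inf,v1:0,v2:33,v3:inf,v4:inf,v5:17

step 1: dist = v0:inf,v1:0,v2:inf,v3:inf,v4:inf,v5:17
step 2: dist = v0:inf,v1:0,v2:33,v3:inf,v4:inf,v5:17
step 3: dist = v0:inf,v1:0,v2:33,v3:inf,v4:inf,v5:17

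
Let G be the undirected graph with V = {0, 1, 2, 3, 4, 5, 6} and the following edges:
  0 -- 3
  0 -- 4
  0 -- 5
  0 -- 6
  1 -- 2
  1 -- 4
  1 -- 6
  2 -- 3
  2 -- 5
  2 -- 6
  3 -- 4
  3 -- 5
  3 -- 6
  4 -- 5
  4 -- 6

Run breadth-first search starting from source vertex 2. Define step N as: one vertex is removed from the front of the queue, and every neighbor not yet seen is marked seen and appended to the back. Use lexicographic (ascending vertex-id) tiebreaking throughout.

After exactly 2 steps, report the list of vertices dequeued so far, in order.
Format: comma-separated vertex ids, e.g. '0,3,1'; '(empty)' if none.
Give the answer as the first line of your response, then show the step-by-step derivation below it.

2,1

step 1: dequeue 2; queue=[1,3,5,6]; order=2
step 2: dequeue 1; queue=[3,5,6,4]; order=2,1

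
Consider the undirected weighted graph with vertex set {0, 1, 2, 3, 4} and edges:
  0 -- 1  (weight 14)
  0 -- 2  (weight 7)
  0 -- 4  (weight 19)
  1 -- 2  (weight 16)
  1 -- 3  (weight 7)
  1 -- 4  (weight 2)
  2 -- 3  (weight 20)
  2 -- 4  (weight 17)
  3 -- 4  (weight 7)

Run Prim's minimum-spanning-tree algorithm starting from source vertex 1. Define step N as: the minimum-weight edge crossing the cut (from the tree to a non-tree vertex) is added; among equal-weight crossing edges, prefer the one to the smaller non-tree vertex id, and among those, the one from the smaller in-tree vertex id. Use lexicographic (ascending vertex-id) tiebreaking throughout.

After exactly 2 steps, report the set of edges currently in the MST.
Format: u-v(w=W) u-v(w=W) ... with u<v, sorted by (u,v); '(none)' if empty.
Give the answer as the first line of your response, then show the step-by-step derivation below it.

1-3(w=7) 1-4(w=2)

step 1: add edge 1-4 (w=2); MST = {1-4(w=2)}
step 2: add edge 1-3 (w=7); MST = {1-3(w=7) 1-4(w=2)}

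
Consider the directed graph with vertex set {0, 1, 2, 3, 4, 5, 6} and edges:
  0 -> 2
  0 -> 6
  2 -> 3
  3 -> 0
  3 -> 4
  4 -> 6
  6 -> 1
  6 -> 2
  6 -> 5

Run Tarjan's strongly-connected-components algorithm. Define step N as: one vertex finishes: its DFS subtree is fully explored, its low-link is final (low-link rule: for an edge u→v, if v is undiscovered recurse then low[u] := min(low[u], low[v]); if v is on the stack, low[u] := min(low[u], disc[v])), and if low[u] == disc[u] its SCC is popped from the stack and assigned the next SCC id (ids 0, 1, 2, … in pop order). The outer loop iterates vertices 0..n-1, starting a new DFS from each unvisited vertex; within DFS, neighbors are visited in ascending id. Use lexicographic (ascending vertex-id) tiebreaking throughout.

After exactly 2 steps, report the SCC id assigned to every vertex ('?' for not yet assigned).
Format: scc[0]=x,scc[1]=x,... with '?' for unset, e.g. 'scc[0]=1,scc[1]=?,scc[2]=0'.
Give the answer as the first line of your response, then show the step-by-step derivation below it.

scc[0]=?,scc[1]=0,scc[2]=?,scc[3]=?,scc[4]=?,scc[5]=1,scc[6]=?

step 1: low=(low[0]=0,low[1]=5,low[2]=1,low[3]=0,low[4]=3,low[5]=?,low[6]=4); scc=(scc[0]=?,scc[1]=0,scc[2]=?,scc[3]=?,scc[4]=?,scc[5]=?,scc[6]=?)
step 2: low=(low[0]=0,low[1]=5,low[2]=1,low[3]=0,low[4]=3,low[5]=6,low[6]=1); scc=(scc[0]=?,scc[1]=0,scc[2]=?,scc[3]=?,scc[4]=?,scc[5]=1,scc[6]=?)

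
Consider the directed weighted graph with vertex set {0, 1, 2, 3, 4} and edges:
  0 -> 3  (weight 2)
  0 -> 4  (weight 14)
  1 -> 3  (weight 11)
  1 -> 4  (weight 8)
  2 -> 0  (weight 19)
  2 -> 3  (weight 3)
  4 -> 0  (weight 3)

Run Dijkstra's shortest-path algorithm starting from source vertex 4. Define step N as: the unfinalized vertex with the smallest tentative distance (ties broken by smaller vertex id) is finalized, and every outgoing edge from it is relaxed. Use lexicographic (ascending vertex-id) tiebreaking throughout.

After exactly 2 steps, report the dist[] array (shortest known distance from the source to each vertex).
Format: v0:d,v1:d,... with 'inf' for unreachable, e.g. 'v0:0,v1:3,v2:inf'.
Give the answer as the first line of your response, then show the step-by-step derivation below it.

v0:3,v1:inf,v2:inf,v3:5,v4:0

step 1: dist = v0:3,v1:inf,v2:inf,v3:inf,v4:0
step 2: dist = v0:3,v1:inf,v2:inf,v3:5,v4:0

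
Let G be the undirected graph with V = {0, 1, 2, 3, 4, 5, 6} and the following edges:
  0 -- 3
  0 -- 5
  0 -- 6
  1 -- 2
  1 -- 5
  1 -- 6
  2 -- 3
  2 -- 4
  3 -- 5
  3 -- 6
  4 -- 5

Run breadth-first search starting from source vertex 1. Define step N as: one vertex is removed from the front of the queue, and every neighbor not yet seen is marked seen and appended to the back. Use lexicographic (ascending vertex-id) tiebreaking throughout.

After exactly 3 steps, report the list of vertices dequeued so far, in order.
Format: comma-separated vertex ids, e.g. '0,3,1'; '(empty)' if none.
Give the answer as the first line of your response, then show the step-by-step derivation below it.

1,2,5

step 1: dequeue 1; queue=[2,5,6]; order=1
step 2: dequeue 2; queue=[5,6,3,4]; order=1,2
step 3: dequeue 5; queue=[6,3,4,0]; order=1,2,5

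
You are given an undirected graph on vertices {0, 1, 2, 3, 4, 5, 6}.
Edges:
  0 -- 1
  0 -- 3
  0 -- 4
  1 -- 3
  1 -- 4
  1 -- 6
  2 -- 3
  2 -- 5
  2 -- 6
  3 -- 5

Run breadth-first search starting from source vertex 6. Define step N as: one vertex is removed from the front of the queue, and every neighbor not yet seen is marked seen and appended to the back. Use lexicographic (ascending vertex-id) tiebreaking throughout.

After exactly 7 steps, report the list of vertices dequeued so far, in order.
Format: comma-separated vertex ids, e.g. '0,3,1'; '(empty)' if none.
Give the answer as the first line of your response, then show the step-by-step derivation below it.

6,1,2,0,3,4,5

step 1: dequeue 6; queue=[1,2]; order=6
step 2: dequeue 1; queue=[2,0,3,4]; order=6,1
step 3: dequeue 2; queue=[0,3,4,5]; order=6,1,2
step 4: dequeue 0; queue=[3,4,5]; order=6,1,2,0
step 5: dequeue 3; queue=[4,5]; order=6,1,2,0,3
step 6: dequeue 4; queue=[5]; order=6,1,2,0,3,4
step 7: dequeue 5; queue=[(empty)]; order=6,1,2,0,3,4,5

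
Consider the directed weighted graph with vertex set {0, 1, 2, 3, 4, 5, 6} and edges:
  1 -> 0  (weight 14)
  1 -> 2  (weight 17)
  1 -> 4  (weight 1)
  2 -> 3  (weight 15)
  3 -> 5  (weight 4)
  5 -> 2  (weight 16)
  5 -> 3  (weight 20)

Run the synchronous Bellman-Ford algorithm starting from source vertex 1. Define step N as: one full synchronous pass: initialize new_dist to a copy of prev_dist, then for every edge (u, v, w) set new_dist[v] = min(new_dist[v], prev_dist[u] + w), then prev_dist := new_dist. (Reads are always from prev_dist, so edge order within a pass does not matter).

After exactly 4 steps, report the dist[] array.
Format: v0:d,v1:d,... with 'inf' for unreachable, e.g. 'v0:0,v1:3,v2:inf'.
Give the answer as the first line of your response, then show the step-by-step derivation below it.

v0:14,v1:0,v2:17,v3:32,v4:1,v5:36,v6:inf

step 1: dist = v0:14,v1:0,v2:17,v3:inf,v4:1,v5:inf,v6:inf
step 2: dist = v0:14,v1:0,v2:17,v3:32,v4:1,v5:inf,v6:inf
step 3: dist = v0:14,v1:0,v2:17,v3:32,v4:1,v5:36,v6:inf
step 4: dist = v0:14,v1:0,v2:17,v3:32,v4:1,v5:36,v6:inf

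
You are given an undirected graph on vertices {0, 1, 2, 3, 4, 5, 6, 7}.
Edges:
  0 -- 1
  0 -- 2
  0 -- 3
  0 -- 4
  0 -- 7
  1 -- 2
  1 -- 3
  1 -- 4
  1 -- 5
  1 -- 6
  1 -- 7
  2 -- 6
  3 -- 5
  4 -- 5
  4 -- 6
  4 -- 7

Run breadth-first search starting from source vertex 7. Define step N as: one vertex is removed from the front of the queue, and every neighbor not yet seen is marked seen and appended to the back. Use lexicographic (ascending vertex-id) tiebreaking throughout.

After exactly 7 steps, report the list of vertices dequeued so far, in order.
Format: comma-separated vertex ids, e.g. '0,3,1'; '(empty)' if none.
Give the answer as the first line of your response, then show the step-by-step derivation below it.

7,0,1,4,2,3,5

step 1: dequeue 7; queue=[0,1,4]; order=7
step 2: dequeue 0; queue=[1,4,2,3]; order=7,0
step 3: dequeue 1; queue=[4,2,3,5,6]; order=7,0,1
step 4: dequeue 4; queue=[2,3,5,6]; order=7,0,1,4
step 5: dequeue 2; queue=[3,5,6]; order=7,0,1,4,2
step 6: dequeue 3; queue=[5,6]; order=7,0,1,4,2,3
step 7: dequeue 5; queue=[6]; order=7,0,1,4,2,3,5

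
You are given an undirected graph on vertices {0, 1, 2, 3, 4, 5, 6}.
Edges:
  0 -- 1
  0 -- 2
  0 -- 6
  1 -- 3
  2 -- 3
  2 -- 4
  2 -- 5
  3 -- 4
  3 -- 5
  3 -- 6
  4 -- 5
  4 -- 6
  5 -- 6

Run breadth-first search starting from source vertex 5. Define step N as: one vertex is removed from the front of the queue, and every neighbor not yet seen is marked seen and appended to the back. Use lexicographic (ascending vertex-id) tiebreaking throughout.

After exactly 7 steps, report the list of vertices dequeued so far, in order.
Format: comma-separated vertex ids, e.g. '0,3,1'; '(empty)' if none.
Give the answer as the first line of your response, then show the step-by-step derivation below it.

5,2,3,4,6,0,1

step 1: dequeue 5; queue=[2,3,4,6]; order=5
step 2: dequeue 2; queue=[3,4,6,0]; order=5,2
step 3: dequeue 3; queue=[4,6,0,1]; order=5,2,3
step 4: dequeue 4; queue=[6,0,1]; order=5,2,3,4
step 5: dequeue 6; queue=[0,1]; order=5,2,3,4,6
step 6: dequeue 0; queue=[1]; order=5,2,3,4,6,0
step 7: dequeue 1; queue=[(empty)]; order=5,2,3,4,6,0,1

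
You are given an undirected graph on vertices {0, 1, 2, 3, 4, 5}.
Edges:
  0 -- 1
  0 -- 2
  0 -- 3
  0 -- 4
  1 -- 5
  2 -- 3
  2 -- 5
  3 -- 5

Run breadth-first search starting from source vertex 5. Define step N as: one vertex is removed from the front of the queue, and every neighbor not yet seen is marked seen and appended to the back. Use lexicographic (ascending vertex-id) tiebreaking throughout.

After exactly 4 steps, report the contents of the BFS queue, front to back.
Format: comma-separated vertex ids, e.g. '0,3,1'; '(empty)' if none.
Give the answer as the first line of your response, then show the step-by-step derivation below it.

0

step 1: dequeue 5; queue=[1,2,3]; order=5
step 2: dequeue 1; queue=[2,3,0]; order=5,1
step 3: dequeue 2; queue=[3,0]; order=5,1,2
step 4: dequeue 3; queue=[0]; order=5,1,2,3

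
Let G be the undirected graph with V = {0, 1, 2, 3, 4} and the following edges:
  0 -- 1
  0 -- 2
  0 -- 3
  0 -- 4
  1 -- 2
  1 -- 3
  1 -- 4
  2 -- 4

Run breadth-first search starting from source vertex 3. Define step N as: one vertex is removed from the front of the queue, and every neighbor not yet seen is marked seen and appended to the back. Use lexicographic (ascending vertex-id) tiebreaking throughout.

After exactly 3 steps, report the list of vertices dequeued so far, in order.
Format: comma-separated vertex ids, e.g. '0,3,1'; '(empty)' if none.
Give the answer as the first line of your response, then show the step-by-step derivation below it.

3,0,1

step 1: dequeue 3; queue=[0,1]; order=3
step 2: dequeue 0; queue=[1,2,4]; order=3,0
step 3: dequeue 1; queue=[2,4]; order=3,0,1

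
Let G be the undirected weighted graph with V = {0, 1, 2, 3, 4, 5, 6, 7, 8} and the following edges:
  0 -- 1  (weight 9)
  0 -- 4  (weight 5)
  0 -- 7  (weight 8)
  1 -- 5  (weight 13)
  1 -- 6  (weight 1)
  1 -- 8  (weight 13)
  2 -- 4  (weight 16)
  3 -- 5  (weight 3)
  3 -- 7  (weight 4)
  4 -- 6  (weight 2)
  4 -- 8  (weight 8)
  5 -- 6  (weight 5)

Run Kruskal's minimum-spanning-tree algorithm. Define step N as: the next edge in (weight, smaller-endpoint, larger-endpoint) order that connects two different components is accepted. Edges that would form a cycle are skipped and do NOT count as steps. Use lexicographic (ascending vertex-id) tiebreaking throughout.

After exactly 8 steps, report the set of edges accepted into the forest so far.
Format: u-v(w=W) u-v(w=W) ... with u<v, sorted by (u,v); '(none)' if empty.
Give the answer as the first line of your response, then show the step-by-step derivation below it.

0-4(w=5) 1-6(w=1) 2-4(w=16) 3-5(w=3) 3-7(w=4) 4-6(w=2) 4-8(w=8) 5-6(w=5)

step 1: add edge 1-6 (w=1); MST = {1-6(w=1)}
step 2: add edge 4-6 (w=2); MST = {1-6(w=1) 4-6(w=2)}
step 3: add edge 3-5 (w=3); MST = {1-6(w=1) 3-5(w=3) 4-6(w=2)}
step 4: add edge 3-7 (w=4); MST = {1-6(w=1) 3-5(w=3) 3-7(w=4) 4-6(w=2)}
step 5: add edge 0-4 (w=5); MST = {0-4(w=5) 1-6(w=1) 3-5(w=3) 3-7(w=4) 4-6(w=2)}
step 6: add edge 5-6 (w=5); MST = {0-4(w=5) 1-6(w=1) 3-5(w=3) 3-7(w=4) 4-6(w=2) 5-6(w=5)}
step 7: add edge 4-8 (w=8); MST = {0-4(w=5) 1-6(w=1) 3-5(w=3) 3-7(w=4) 4-6(w=2) 4-8(w=8) 5-6(w=5)}
step 8: add edge 2-4 (w=16); MST = {0-4(w=5) 1-6(w=1) 2-4(w=16) 3-5(w=3) 3-7(w=4) 4-6(w=2) 4-8(w=8) 5-6(w=5)}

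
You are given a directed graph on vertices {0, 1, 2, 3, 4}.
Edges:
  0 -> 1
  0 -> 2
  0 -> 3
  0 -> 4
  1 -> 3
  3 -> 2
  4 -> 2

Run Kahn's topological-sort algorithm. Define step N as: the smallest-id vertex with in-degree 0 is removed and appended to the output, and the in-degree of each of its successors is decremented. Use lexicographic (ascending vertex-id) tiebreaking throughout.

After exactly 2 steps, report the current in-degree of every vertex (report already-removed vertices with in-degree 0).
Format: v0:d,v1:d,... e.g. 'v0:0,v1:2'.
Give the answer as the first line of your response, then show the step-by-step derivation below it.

v0:0,v1:0,v2:2,v3:0,v4:0

step 1: output 0; order=[0]; indeg=(0,0,2,1,0)
step 2: output 1; order=[0,1]; indeg=(0,0,2,0,0)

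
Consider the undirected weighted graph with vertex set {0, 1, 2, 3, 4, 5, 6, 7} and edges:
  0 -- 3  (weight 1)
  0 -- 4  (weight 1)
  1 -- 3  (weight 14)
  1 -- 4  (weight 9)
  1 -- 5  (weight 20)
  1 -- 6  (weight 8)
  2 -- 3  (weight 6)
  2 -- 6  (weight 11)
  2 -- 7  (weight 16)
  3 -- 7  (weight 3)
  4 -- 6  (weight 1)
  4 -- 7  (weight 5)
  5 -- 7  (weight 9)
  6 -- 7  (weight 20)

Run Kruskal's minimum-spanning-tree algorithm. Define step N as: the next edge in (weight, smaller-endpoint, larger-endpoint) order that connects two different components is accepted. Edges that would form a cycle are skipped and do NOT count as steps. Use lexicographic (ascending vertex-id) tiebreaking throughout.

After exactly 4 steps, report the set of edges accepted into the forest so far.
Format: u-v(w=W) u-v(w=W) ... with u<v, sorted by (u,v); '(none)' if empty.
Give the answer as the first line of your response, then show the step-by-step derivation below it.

0-3(w=1) 0-4(w=1) 3-7(w=3) 4-6(w=1)

step 1: add edge 0-3 (w=1); MST = {0-3(w=1)}
step 2: add edge 0-4 (w=1); MST = {0-3(w=1) 0-4(w=1)}
step 3: add edge 4-6 (w=1); MST = {0-3(w=1) 0-4(w=1) 4-6(w=1)}
step 4: add edge 3-7 (w=3); MST = {0-3(w=1) 0-4(w=1) 3-7(w=3) 4-6(w=1)}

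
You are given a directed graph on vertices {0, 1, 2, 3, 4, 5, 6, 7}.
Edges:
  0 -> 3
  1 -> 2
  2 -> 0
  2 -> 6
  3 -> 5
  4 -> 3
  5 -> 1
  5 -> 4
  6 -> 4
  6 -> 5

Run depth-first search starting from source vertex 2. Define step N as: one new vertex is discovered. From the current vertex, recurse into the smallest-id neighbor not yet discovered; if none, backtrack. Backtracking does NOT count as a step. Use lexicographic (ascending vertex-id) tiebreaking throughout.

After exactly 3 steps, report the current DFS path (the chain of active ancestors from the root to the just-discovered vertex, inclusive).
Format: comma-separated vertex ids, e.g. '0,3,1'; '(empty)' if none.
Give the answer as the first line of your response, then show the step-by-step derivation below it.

2,0,3

step 1: discover 2; path=2; order=2
step 2: discover 0; path=2>0; order=2,0
step 3: discover 3; path=2>0>3; order=2,0,3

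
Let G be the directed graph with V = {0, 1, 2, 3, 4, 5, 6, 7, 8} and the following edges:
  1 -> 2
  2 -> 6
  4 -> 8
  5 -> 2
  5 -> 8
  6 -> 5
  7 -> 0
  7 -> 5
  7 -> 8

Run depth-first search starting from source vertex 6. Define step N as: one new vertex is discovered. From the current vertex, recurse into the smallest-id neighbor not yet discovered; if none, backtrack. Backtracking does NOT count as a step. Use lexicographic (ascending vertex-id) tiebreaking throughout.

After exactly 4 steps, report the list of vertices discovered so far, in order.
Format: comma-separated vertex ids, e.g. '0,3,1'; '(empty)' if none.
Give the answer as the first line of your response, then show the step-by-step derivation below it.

6,5,2,8

step 1: discover 6; path=6; order=6
step 2: discover 5; path=6>5; order=6,5
step 3: discover 2; path=6>5>2; order=6,5,2
step 4: discover 8; path=6>5>8; order=6,5,2,8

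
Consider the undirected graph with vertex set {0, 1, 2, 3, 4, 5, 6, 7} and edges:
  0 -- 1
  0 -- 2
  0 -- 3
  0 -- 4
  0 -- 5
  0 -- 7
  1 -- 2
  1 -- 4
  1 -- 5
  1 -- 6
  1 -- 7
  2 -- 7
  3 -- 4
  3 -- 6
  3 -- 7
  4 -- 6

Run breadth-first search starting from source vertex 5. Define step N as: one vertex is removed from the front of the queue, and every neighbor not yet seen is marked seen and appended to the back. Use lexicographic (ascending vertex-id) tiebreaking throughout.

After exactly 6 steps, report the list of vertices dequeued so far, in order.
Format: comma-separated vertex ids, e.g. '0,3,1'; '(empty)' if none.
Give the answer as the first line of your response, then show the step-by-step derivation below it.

5,0,1,2,3,4

step 1: dequeue 5; queue=[0,1]; order=5
step 2: dequeue 0; queue=[1,2,3,4,7]; order=5,0
step 3: dequeue 1; queue=[2,3,4,7,6]; order=5,0,1
step 4: dequeue 2; queue=[3,4,7,6]; order=5,0,1,2
step 5: dequeue 3; queue=[4,7,6]; order=5,0,1,2,3
step 6: dequeue 4; queue=[7,6]; order=5,0,1,2,3,4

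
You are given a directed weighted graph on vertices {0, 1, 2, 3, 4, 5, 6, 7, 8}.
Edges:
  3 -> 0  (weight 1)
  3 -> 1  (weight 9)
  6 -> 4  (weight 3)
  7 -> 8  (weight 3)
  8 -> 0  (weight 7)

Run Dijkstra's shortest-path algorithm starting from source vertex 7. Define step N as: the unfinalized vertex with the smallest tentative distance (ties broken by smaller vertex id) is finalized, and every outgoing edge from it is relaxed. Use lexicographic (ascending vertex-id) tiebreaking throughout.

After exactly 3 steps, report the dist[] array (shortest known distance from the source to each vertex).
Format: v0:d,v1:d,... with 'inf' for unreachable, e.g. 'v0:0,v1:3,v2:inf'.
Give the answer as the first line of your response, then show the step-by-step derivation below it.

v0:10,v1:inf,v2:inf,v3:inf,v4:inf,v5:inf,v6:inf,v7:0,v8:3

step 1: dist = v0:inf,v1:inf,v2:inf,v3:inf,v4:inf,v5:inf,v6:inf,v7:0,v8:3
step 2: dist = v0:10,v1:inf,v2:inf,v3:inf,v4:inf,v5:inf,v6:inf,v7:0,v8:3
step 3: dist = v0:10,v1:inf,v2:inf,v3:inf,v4:inf,v5:inf,v6:inf,v7:0,v8:3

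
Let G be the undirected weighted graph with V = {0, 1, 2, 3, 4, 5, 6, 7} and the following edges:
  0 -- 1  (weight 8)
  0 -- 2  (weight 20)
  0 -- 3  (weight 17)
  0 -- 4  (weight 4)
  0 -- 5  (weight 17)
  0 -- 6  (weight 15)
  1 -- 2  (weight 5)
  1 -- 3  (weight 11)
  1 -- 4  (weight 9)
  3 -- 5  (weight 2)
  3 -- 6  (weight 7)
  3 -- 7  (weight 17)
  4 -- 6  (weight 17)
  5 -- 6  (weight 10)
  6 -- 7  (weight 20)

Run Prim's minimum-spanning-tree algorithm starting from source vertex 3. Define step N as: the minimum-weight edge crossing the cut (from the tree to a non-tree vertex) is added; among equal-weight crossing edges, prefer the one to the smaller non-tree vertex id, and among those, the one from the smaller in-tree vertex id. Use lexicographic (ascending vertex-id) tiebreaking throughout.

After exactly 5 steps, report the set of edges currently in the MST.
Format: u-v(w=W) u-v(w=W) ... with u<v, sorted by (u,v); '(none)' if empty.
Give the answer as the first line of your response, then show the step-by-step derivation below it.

0-1(w=8) 1-2(w=5) 1-3(w=11) 3-5(w=2) 3-6(w=7)

step 1: add edge 3-5 (w=2); MST = {3-5(w=2)}
step 2: add edge 3-6 (w=7); MST = {3-5(w=2) 3-6(w=7)}
step 3: add edge 1-3 (w=11); MST = {1-3(w=11) 3-5(w=2) 3-6(w=7)}
step 4: add edge 1-2 (w=5); MST = {1-2(w=5) 1-3(w=11) 3-5(w=2) 3-6(w=7)}
step 5: add edge 0-1 (w=8); MST = {0-1(w=8) 1-2(w=5) 1-3(w=11) 3-5(w=2) 3-6(w=7)}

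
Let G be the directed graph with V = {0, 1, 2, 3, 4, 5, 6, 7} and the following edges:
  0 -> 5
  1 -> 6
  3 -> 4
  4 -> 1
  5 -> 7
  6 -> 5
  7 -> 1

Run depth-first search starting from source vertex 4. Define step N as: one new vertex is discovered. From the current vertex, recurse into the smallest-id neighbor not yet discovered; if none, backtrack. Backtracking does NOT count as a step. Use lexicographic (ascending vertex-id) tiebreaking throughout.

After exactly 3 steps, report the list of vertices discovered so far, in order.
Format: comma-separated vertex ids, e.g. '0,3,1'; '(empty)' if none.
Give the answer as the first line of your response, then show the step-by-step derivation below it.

4,1,6

step 1: discover 4; path=4; order=4
step 2: discover 1; path=4>1; order=4,1
step 3: discover 6; path=4>1>6; order=4,1,6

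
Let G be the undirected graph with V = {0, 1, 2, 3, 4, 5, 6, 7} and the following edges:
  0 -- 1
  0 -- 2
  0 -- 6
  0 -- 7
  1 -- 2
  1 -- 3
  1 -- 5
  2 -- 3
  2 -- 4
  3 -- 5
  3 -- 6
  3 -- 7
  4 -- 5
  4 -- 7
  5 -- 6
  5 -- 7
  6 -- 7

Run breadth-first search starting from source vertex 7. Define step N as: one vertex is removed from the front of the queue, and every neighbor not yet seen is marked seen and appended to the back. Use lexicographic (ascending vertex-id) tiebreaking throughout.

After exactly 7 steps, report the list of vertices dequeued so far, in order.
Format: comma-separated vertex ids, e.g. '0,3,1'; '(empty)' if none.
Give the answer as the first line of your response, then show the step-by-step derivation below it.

7,0,3,4,5,6,1

step 1: dequeue 7; queue=[0,3,4,5,6]; order=7
step 2: dequeue 0; queue=[3,4,5,6,1,2]; order=7,0
step 3: dequeue 3; queue=[4,5,6,1,2]; order=7,0,3
step 4: dequeue 4; queue=[5,6,1,2]; order=7,0,3,4
step 5: dequeue 5; queue=[6,1,2]; order=7,0,3,4,5
step 6: dequeue 6; queue=[1,2]; order=7,0,3,4,5,6
step 7: dequeue 1; queue=[2]; order=7,0,3,4,5,6,1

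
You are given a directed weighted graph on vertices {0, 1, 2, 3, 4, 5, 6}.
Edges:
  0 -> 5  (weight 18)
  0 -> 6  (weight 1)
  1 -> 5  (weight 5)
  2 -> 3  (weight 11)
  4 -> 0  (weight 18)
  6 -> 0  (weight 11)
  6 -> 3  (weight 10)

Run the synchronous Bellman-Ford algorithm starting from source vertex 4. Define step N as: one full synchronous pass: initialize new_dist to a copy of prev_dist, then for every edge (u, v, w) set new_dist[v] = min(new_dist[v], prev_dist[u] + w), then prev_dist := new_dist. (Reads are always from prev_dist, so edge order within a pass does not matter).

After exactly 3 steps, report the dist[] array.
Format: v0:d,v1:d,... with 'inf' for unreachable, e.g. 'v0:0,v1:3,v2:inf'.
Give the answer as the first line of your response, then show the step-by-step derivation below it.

v0:18,v1:inf,v2:inf,v3:29,v4:0,v5:36,v6:19

step 1: dist = v0:18,v1:inf,v2:inf,v3:inf,v4:0,v5:inf,v6:inf
step 2: dist = v0:18,v1:inf,v2:inf,v3:inf,v4:0,v5:36,v6:19
step 3: dist = v0:18,v1:inf,v2:inf,v3:29,v4:0,v5:36,v6:19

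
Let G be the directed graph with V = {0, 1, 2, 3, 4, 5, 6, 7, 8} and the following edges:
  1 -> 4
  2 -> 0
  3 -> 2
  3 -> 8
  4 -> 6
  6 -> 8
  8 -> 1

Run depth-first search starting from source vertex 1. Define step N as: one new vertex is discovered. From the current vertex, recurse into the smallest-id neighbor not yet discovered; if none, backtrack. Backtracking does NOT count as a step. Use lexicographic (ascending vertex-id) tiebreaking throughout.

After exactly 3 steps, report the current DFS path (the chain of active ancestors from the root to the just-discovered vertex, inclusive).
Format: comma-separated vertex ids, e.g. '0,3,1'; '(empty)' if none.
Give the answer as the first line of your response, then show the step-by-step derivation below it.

1,4,6

step 1: discover 1; path=1; order=1
step 2: discover 4; path=1>4; order=1,4
step 3: discover 6; path=1>4>6; order=1,4,6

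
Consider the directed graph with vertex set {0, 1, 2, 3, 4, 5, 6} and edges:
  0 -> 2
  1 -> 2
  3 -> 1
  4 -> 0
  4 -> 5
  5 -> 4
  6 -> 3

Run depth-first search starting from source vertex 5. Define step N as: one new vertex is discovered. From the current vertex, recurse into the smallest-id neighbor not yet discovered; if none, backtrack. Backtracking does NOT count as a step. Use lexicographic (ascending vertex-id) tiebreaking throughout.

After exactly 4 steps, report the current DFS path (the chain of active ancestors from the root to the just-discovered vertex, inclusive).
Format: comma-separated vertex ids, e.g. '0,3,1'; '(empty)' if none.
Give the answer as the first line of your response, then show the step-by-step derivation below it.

5,4,0,2

step 1: discover 5; path=5; order=5
step 2: discover 4; path=5>4; order=5,4
step 3: discover 0; path=5>4>0; order=5,4,0
step 4: discover 2; path=5>4>0>2; order=5,4,0,2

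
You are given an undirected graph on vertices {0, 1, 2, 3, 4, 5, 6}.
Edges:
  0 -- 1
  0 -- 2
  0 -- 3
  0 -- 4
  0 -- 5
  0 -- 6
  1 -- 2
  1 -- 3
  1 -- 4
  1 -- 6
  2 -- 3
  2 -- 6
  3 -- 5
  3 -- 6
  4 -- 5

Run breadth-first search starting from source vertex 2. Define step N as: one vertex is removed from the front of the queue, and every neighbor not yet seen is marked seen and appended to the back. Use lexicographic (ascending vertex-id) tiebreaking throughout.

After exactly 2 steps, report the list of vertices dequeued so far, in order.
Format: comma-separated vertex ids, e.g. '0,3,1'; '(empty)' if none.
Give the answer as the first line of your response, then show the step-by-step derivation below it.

2,0

step 1: dequeue 2; queue=[0,1,3,6]; order=2
step 2: dequeue 0; queue=[1,3,6,4,5]; order=2,0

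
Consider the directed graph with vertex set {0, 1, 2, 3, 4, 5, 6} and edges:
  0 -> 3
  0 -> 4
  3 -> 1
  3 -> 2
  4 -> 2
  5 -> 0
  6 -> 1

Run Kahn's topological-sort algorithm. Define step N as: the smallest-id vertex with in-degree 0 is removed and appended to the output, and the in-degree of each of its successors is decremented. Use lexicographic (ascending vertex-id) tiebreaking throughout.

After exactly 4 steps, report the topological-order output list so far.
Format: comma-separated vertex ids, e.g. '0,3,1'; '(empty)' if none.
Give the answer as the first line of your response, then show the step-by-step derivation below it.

5,0,3,4

step 1: output 5; order=[5]; indeg=(0,2,2,1,1,0,0)
step 2: output 0; order=[5,0]; indeg=(0,2,2,0,0,0,0)
step 3: output 3; order=[5,0,3]; indeg=(0,1,1,0,0,0,0)
step 4: output 4; order=[5,0,3,4]; indeg=(0,1,0,0,0,0,0)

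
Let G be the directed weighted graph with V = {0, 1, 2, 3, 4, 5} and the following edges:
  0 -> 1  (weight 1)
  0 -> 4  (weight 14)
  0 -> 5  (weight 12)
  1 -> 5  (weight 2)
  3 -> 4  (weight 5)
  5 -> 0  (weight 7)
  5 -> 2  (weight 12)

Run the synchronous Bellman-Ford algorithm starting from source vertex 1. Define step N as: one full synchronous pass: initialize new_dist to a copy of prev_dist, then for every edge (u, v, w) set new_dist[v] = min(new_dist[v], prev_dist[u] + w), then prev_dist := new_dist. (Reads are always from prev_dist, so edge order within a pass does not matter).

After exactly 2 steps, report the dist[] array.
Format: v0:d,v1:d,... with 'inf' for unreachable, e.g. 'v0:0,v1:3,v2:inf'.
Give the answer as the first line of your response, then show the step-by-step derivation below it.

v0:9,v1:0,v2:14,v3:inf,v4:inf,v5:2

step 1: dist = v0:inf,v1:0,v2:inf,v3:inf,v4:inf,v5:2
step 2: dist = v0:9,v1:0,v2:14,v3:inf,v4:inf,v5:2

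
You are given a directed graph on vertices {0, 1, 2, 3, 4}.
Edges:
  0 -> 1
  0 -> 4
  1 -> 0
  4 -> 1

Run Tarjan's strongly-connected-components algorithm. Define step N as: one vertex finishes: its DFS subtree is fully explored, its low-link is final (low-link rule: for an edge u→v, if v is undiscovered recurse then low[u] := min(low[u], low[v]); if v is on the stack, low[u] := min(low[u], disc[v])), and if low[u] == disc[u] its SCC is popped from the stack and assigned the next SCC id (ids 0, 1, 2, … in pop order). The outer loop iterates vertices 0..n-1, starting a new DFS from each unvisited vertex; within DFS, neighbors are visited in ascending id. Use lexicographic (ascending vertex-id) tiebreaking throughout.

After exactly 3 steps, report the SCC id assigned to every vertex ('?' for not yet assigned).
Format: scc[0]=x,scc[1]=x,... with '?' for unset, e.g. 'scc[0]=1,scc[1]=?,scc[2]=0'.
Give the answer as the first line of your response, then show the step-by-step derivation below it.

scc[0]=0,scc[1]=0,scc[2]=?,scc[3]=?,scc[4]=0

step 1: low=(low[0]=0,low[1]=0,low[2]=?,low[3]=?,low[4]=?); scc=(scc[0]=?,scc[1]=?,scc[2]=?,scc[3]=?,scc[4]=?)
step 2: low=(low[0]=0,low[1]=0,low[2]=?,low[3]=?,low[4]=1); scc=(scc[0]=?,scc[1]=?,scc[2]=?,scc[3]=?,scc[4]=?)
step 3: low=(low[0]=0,low[1]=0,low[2]=?,low[3]=?,low[4]=1); scc=(scc[0]=0,scc[1]=0,scc[2]=?,scc[3]=?,scc[4]=0)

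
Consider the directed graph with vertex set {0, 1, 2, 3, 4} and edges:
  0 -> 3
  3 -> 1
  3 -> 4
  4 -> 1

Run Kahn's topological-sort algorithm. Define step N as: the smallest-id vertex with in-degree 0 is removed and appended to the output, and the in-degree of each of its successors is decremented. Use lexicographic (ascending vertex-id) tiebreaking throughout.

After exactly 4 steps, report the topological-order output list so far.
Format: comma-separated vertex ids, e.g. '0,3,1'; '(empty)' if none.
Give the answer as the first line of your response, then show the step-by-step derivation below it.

0,2,3,4

step 1: output 0; order=[0]; indeg=(0,2,0,0,1)
step 2: output 2; order=[0,2]; indeg=(0,2,0,0,1)
step 3: output 3; order=[0,2,3]; indeg=(0,1,0,0,0)
step 4: output 4; order=[0,2,3,4]; indeg=(0,0,0,0,0)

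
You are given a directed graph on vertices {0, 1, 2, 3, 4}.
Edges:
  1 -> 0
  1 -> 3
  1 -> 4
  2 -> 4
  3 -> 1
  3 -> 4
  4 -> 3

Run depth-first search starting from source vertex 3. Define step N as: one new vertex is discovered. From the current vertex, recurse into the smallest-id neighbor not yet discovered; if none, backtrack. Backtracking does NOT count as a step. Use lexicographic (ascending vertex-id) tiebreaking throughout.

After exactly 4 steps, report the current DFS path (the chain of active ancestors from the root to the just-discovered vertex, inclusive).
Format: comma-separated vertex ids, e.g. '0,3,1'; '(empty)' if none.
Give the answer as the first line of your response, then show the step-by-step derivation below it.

3,1,4

step 1: discover 3; path=3; order=3
step 2: discover 1; path=3>1; order=3,1
step 3: discover 0; path=3>1>0; order=3,1,0
step 4: discover 4; path=3>1>4; order=3,1,0,4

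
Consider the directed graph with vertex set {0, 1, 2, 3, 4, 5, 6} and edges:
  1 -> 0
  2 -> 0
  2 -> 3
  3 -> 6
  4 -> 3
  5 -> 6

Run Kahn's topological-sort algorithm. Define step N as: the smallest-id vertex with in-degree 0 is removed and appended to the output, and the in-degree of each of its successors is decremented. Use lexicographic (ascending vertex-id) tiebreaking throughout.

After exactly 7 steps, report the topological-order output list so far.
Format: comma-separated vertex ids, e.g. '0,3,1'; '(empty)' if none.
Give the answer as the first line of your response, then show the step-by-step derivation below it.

1,2,0,4,3,5,6

step 1: output 1; order=[1]; indeg=(1,0,0,2,0,0,2)
step 2: output 2; order=[1,2]; indeg=(0,0,0,1,0,0,2)
step 3: output 0; order=[1,2,0]; indeg=(0,0,0,1,0,0,2)
step 4: output 4; order=[1,2,0,4]; indeg=(0,0,0,0,0,0,2)
step 5: output 3; order=[1,2,0,4,3]; indeg=(0,0,0,0,0,0,1)
step 6: output 5; order=[1,2,0,4,3,5]; indeg=(0,0,0,0,0,0,0)
step 7: output 6; order=[1,2,0,4,3,5,6]; indeg=(0,0,0,0,0,0,0)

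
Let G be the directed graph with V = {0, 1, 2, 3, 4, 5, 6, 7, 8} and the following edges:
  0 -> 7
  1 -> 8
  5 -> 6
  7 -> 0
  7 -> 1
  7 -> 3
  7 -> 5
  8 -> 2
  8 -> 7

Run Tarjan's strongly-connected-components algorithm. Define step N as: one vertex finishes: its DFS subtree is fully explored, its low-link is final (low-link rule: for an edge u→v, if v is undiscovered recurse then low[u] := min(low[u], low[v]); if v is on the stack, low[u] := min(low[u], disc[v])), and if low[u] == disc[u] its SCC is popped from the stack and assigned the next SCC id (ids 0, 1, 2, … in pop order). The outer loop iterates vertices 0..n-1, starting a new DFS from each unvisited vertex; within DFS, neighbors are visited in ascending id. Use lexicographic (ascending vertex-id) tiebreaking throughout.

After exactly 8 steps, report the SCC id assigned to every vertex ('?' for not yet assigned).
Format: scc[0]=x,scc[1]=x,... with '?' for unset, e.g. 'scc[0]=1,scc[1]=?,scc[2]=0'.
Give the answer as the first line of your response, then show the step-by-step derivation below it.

scc[0]=4,scc[1]=4,scc[2]=0,scc[3]=1,scc[4]=?,scc[5]=3,scc[6]=2,scc[7]=4,scc[8]=4

step 1: low=(low[0]=0,low[1]=2,low[2]=4,low[3]=?,low[4]=?,low[5]=?,low[6]=?,low[7]=0,low[8]=3); scc=(scc[0]=?,scc[1]=?,scc[2]=0,scc[3]=?,scc[4]=?,scc[5]=?,scc[6]=?,scc[7]=?,scc[8]=?)
step 2: low=(low[0]=0,low[1]=2,low[2]=4,low[3]=?,low[4]=?,low[5]=?,low[6]=?,low[7]=0,low[8]=1); scc=(scc[0]=?,scc[1]=?,scc[2]=0,scc[3]=?,scc[4]=?,scc[5]=?,scc[6]=?,scc[7]=?,scc[8]=?)
step 3: low=(low[0]=0,low[1]=1,low[2]=4,low[3]=?,low[4]=?,low[5]=?,low[6]=?,low[7]=0,low[8]=1); scc=(scc[0]=?,scc[1]=?,scc[2]=0,scc[3]=?,scc[4]=?,scc[5]=?,scc[6]=?,scc[7]=?,scc[8]=?)
step 4: low=(low[0]=0,low[1]=1,low[2]=4,low[3]=5,low[4]=?,low[5]=?,low[6]=?,low[7]=0,low[8]=1); scc=(scc[0]=?,scc[1]=?,scc[2]=0,scc[3]=1,scc[4]=?,scc[5]=?,scc[6]=?,scc[7]=?,scc[8]=?)
step 5: low=(low[0]=0,low[1]=1,low[2]=4,low[3]=5,low[4]=?,low[5]=6,low[6]=7,low[7]=0,low[8]=1); scc=(scc[0]=?,scc[1]=?,scc[2]=0,scc[3]=1,scc[4]=?,scc[5]=?,scc[6]=2,scc[7]=?,scc[8]=?)
step 6: low=(low[0]=0,low[1]=1,low[2]=4,low[3]=5,low[4]=?,low[5]=6,low[6]=7,low[7]=0,low[8]=1); scc=(scc[0]=?,scc[1]=?,scc[2]=0,scc[3]=1,scc[4]=?,scc[5]=3,scc[6]=2,scc[7]=?,scc[8]=?)
step 7: low=(low[0]=0,low[1]=1,low[2]=4,low[3]=5,low[4]=?,low[5]=6,low[6]=7,low[7]=0,low[8]=1); scc=(scc[0]=?,scc[1]=?,scc[2]=0,scc[3]=1,scc[4]=?,scc[5]=3,scc[6]=2,scc[7]=?,scc[8]=?)
step 8: low=(low[0]=0,low[1]=1,low[2]=4,low[3]=5,low[4]=?,low[5]=6,low[6]=7,low[7]=0,low[8]=1); scc=(scc[0]=4,scc[1]=4,scc[2]=0,scc[3]=1,scc[4]=?,scc[5]=3,scc[6]=2,scc[7]=4,scc[8]=4)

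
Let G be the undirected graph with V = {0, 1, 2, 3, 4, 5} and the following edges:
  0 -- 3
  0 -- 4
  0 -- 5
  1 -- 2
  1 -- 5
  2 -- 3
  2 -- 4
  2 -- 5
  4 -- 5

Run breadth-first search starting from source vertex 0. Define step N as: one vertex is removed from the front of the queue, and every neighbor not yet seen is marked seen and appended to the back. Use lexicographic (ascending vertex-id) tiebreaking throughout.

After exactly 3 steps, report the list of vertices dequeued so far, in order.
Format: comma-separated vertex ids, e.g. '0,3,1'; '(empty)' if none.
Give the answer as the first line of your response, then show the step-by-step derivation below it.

0,3,4

step 1: dequeue 0; queue=[3,4,5]; order=0
step 2: dequeue 3; queue=[4,5,2]; order=0,3
step 3: dequeue 4; queue=[5,2]; order=0,3,4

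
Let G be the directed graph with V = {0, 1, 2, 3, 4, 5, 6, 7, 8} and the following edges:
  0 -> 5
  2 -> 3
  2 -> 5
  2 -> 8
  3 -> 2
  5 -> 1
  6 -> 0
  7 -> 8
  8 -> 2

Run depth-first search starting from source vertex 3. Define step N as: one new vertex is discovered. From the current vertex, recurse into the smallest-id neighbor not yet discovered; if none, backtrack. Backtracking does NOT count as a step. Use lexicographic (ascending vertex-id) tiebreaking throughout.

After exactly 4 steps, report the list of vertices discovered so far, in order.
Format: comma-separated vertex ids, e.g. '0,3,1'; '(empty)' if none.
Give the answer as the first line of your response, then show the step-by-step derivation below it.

3,2,5,1

step 1: discover 3; path=3; order=3
step 2: discover 2; path=3>2; order=3,2
step 3: discover 5; path=3>2>5; order=3,2,5
step 4: discover 1; path=3>2>5>1; order=3,2,5,1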